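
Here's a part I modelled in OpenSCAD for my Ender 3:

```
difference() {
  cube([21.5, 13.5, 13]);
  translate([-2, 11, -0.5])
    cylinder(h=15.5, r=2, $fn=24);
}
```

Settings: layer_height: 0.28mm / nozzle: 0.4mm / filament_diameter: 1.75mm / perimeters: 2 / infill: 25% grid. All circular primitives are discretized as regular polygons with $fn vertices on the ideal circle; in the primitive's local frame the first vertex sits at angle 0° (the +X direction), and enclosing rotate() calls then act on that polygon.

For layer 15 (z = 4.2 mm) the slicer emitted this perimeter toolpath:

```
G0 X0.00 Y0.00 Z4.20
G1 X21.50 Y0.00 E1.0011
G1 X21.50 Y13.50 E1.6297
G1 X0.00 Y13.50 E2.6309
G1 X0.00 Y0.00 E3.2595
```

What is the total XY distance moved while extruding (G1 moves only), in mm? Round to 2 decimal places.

Sum the Euclidean lengths of each G1 segment: total = 70.00 mm.

70.00 mm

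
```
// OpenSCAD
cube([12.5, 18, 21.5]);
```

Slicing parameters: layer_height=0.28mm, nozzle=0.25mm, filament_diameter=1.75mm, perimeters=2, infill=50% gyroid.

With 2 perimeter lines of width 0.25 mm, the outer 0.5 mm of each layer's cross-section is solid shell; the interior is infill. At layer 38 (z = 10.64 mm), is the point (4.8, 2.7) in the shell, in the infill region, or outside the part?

At z = 10.64 mm: the cube is present — its section is the full 12.5×18 rectangle. Overall, the cross-section is a single solid region. The nearest boundary edge runs (0.00, 0.00)→(12.50, 0.00); distance from the point to it = 2.70 mm. The point is inside the cross-section and 2.70 mm from the nearest boundary — more than the 0.5 mm shell width (2 × 0.25), so it's in the infill interior.

infill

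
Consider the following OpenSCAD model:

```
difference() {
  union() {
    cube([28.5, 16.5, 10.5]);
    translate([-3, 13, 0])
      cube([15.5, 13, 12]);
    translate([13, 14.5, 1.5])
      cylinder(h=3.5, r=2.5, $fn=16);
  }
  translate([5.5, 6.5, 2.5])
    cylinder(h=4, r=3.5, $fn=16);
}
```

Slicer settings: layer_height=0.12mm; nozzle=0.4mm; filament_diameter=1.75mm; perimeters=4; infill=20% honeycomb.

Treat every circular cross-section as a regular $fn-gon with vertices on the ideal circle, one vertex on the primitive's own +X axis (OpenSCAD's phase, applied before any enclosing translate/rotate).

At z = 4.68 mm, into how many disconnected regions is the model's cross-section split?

At z = 4.68 mm: the cube is present — its section is the full 28.5×16.5 rectangle; the 15.5×13 cube at (-3, 13) contributes its full rectangle; the r=2.5 cylinder at (13, 14.5) contributes a regular 16-gon of circumradius 2.5; Combining (union): the regions partially overlap (shared area 62.20 mm²), so overlapping operands fuse into one piece — 1 connected region; the r=3.5 cylinder at (5.5, 6.5) gives a regular 16-gon of circumradius 3.5 (constant along its height); After the difference (first − rest): starting from that combined region, the r=3.5 cylinder at (5.5, 6.5) lies wholly inside it (removes its full 37.50 mm² and its 21.85 mm outline becomes a hole wall) — 1 connected region with 1 hole. The result has 1 disconnected region.

1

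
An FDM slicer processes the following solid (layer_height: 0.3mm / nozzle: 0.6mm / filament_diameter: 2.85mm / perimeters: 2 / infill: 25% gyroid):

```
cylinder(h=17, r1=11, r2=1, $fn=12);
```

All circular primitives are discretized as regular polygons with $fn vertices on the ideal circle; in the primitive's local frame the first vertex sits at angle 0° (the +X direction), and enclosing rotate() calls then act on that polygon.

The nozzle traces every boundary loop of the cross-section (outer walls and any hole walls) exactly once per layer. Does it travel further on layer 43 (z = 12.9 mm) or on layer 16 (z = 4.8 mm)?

layer 16 (z = 4.8 mm)

Layer 43 (z = 12.9): the cone: at t=0.759 of its height the radius interpolates to r₁+(r₂−r₁)t = 3.412, giving a regular 12-gon of that circumradius (perimeter = 2·12·3.412·sin(180°/12) = 21.19 mm). So its perimeter = 21.19 mm. Layer 16 (z = 4.8): the cone contributes a regular 12-gon of circumradius 8.176 (interpolated between r1=11 and r2=1 at t=0.282) (perimeter = 2·12·8.176·sin(180°/12) = 50.79 mm). So its perimeter = 50.79 mm. Layer 16 is larger (50.79 vs 21.19 mm).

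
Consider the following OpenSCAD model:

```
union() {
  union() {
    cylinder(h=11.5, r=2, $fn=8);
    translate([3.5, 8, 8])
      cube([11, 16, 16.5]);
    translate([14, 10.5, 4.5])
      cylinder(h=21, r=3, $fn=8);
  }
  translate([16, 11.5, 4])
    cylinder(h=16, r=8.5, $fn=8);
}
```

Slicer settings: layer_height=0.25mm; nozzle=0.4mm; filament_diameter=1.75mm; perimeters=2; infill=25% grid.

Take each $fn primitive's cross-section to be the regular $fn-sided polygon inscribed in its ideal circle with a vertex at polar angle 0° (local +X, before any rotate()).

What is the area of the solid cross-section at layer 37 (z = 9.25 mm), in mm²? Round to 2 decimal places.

At z = 9.25 mm: the r=2 cylinder gives a regular 8-gon of circumradius 2 (constant along its height) (area = (8/2)·2.000²·sin(360°/8) = 11.31 mm²); the cube at (3.5, 8) is present — its section is the full 11×16 rectangle (area 176.00 mm²); the r=3 cylinder at (14, 10.5) gives a regular 8-gon of circumradius 3 (constant along its height) (area = (8/2)·3.000²·sin(360°/8) = 25.46 mm²); Taking the union: the regions partially overlap — summed areas 212.77 mm² minus the doubly-counted overlap 15.12 mm² gives 197.65 mm² — area = 197.65 mm²; the cylinder at (16, 11.5): section is a regular 8-gon, circumradius r=8.5 (area = (8/2)·8.500²·sin(360°/8) = 204.35 mm²); Taking the union: the regions partially overlap — summed areas 402.00 mm² minus the doubly-counted overlap 71.10 mm² gives 330.90 mm² — area = 330.90 mm². Overall, the cross-section has 2 separate islands. Net area = 330.90 mm².

330.90 mm²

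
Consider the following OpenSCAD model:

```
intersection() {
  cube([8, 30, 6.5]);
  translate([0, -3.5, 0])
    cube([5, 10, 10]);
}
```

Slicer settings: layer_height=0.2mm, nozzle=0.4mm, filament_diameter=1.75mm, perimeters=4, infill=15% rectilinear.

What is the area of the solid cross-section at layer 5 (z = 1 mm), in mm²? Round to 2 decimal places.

32.50 mm²

At z = 1 mm: the cube is present — its section is the full 8×30 rectangle (area 240.00 mm²); the cube at (0, -3.5) (footprint 5×10) is included at this height (area 50.00 mm²); Taking the intersection: the 5×10 cube at (0, -3.5) partially overlaps the 8×30 cube; clipping to the common part keeps 32.50 mm² — area = 32.50 mm². Overall, the cross-section is a single solid region. Net area = 32.50 mm².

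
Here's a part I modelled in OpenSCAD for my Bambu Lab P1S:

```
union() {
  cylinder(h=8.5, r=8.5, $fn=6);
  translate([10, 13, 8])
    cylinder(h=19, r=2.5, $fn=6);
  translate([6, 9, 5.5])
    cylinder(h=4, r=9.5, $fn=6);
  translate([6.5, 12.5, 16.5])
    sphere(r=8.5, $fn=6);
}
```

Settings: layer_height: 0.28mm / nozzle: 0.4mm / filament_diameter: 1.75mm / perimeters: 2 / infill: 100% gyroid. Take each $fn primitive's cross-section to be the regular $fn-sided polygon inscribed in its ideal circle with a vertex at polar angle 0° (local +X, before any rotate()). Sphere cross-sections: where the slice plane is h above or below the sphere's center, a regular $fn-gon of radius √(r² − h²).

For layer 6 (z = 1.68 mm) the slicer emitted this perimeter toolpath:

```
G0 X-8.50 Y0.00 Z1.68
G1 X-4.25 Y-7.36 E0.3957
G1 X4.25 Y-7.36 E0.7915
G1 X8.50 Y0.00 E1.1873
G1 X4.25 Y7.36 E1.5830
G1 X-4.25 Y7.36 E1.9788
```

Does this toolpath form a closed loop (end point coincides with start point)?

Start point (G0): (-8.50, 0.00). End point (last G1): the path does not return to the start — open.

no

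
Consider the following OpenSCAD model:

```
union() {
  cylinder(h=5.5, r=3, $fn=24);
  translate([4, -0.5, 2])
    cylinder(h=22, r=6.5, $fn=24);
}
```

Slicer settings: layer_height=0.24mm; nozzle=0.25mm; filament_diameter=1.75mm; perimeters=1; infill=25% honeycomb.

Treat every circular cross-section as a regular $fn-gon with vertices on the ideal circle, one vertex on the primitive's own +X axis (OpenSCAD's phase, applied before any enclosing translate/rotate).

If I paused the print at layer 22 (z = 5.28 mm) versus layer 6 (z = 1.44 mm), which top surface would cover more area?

layer 22 (z = 5.28 mm)

Layer 22 (z = 5.28): the r=3 cylinder contributes a regular 24-gon of circumradius 3 (area = (24/2)·3.000²·sin(360°/24) = 27.95 mm²); the cylinder at (4, -0.5): section is a regular 24-gon, circumradius r=6.5 (area = (24/2)·6.500²·sin(360°/24) = 131.22 mm²); Combining (union): the regions partially overlap — summed areas 159.17 mm² minus the doubly-counted overlap 26.27 mm² gives 132.90 mm² — area = 132.90 mm². So its area = 132.90 mm². Layer 6 (z = 1.44): the r=3 cylinder gives a regular 24-gon of circumradius 3 (constant along its height) (area = (24/2)·3.000²·sin(360°/24) = 27.95 mm²); the cylinder at (4, -0.5) does not reach this height (z outside [2, 24]); Combining (union): only the r=3 cylinder is present, so the union is just that shape — area = 27.95 mm². So its area = 27.95 mm². Layer 22 is larger (132.90 vs 27.95 mm²).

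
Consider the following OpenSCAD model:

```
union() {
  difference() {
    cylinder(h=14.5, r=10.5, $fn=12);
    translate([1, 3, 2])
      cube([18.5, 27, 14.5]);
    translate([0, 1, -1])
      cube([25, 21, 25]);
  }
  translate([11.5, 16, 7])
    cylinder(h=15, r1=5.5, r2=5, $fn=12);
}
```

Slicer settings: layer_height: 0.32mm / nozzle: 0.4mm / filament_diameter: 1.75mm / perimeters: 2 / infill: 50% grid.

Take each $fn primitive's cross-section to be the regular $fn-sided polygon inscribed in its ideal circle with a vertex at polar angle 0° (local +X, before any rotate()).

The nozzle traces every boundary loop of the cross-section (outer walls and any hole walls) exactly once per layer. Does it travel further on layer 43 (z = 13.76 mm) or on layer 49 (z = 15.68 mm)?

Layer 43 (z = 13.76): the r=10.5 cylinder contributes a regular 12-gon of circumradius 10.5 (perimeter = 2·12·10.500·sin(180°/12) = 65.22 mm); the cube at (1, 3) is present — its section is the full 18.5×27 rectangle (perimeter 91.00 mm); the 25×21 cube at (0, 1) contributes its full rectangle (perimeter 92.00 mm); After the difference (first − rest): starting from the r=10.5 cylinder, the 18.5×27 cube at (1, 3) partially overlaps it — only the 45.03 mm² overlap (of its 499.50 mm²) is removed, clipping the outline; the 25×21 cube at (0, 1) partially overlaps it — only the 27.29 mm² overlap (of its 525.00 mm²) is removed, clipping the outline — boundary = 69.68 mm; the cone at (11.5, 16) contributes a regular 12-gon of circumradius 5.275 (interpolated between r1=5.5 and r2=5 at t=0.451) (perimeter = 2·12·5.275·sin(180°/12) = 32.76 mm); Combining (union): the 2 present regions are separate (no shared area or edge), so areas and boundary lengths simply add and each stays a separate island — boundary = 102.45 mm. So its perimeter = 102.45 mm. Layer 49 (z = 15.68): the cylinder is not intersected at this z (z outside [0, 14.5]); the 18.5×27 cube at (1, 3) contributes its full rectangle (perimeter 91.00 mm); the 25×21 cube at (0, 1) contributes its full rectangle (perimeter 92.00 mm); Taking the first minus the rest: the first operand is absent here, so nothing remains; the cone at (11.5, 16) contributes a regular 12-gon of circumradius 5.211 (interpolated between r1=5.5 and r2=5 at t=0.579) (perimeter = 2·12·5.211·sin(180°/12) = 32.37 mm); Combining (union): only the cone at (11.5, 16) is present, so the union is just that shape — boundary = 32.37 mm. So its perimeter = 32.37 mm. Layer 43 is larger (102.45 vs 32.37 mm).

layer 43 (z = 13.76 mm)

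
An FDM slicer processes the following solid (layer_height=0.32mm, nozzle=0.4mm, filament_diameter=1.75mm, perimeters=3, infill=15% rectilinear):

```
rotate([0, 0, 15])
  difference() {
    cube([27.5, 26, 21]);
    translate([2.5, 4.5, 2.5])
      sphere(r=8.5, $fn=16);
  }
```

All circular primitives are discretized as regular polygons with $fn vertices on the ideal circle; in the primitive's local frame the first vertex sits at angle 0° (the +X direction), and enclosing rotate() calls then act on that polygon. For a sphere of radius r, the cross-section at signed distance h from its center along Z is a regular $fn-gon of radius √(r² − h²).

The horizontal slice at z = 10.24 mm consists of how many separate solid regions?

1

At z = 10.24 mm: the cube (footprint 27.5×26) is included at this height; the sphere at (2.5, 4.5): section is a regular 16-gon, circumradius = √(r²−h²) = √(8.5²−7.74²) = 3.513; Subtracting the remaining from the first: starting from the 27.5×26 cube, the r=8.5 sphere at (2.5, 4.5) partially overlaps it — only the 34.59 mm² overlap (of its 37.79 mm²) is removed, clipping the outline — 1 connected region; (rotated 15° about Z; rotation is an isometry so areas/perimeters/island counts are preserved). The result has 1 disconnected region.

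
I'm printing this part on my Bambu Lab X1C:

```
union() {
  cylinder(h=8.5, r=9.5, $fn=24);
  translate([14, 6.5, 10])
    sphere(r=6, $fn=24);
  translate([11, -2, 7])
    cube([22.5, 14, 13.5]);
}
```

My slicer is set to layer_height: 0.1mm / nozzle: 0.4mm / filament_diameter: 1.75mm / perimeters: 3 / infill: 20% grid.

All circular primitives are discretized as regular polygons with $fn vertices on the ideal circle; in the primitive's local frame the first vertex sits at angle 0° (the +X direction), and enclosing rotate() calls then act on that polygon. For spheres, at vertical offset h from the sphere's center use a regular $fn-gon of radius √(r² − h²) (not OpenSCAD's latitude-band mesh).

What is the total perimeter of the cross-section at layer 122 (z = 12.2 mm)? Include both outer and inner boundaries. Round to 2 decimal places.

At z = 12.2 mm: the cylinder does not reach this height (z outside [0, 8.5]); the r=6 sphere at (14, 6.5) slices to a regular 24-gon of circumradius 5.582 (√(r²−h²) with h=2.2 from center) (perimeter = 2·24·5.582·sin(180°/24) = 34.97 mm); the 22.5×14 cube at (11, -2) contributes its full rectangle (perimeter 73.00 mm); Merging all regions: the regions partially overlap (shared area 79.95 mm²), so the edge portions inside another operand are dropped and the merged outline is re-measured after clipping — boundary = 74.79 mm. Overall, the cross-section is a single solid region. Total boundary length (outer) = 74.79 mm.

74.79 mm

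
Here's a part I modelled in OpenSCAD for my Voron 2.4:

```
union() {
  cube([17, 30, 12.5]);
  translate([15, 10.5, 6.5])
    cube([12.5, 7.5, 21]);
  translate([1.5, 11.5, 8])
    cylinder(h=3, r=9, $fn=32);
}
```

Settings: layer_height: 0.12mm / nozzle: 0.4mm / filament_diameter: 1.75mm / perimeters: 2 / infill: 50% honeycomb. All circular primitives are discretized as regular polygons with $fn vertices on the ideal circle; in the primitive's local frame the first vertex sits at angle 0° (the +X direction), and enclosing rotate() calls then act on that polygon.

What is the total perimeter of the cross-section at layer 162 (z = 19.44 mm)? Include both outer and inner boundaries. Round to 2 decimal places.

40.00 mm

At z = 19.44 mm: the cube does not reach this height (z outside [0, 12.5]); the 12.5×7.5 cube at (15, 10.5) contributes its full rectangle (perimeter 40.00 mm); the cylinder at (1.5, 11.5) is absent (z outside [8, 11]); Merging all regions: only the 12.5×7.5 cube at (15, 10.5) is present, so the union is just that shape — boundary = 40.00 mm. Overall, the cross-section is a single solid region. Total boundary length (outer) = 40.00 mm.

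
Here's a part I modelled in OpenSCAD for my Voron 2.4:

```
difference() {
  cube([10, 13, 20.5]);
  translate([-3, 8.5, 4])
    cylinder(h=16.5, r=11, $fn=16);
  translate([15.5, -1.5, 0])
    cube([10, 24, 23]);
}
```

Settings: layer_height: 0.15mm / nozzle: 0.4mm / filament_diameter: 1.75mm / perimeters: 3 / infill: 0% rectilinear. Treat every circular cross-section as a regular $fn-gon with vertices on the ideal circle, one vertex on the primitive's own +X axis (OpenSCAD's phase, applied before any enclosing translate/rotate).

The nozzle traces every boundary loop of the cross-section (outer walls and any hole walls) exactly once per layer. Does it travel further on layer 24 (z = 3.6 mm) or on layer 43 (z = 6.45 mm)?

layer 24 (z = 3.6 mm)

Layer 24 (z = 3.6): the cube (footprint 10×13) is included at this height (perimeter 46.00 mm); the cylinder at (-3, 8.5) does not reach this height (z outside [4, 20.5]); the cube at (15.5, -1.5) is present — its section is the full 10×24 rectangle (perimeter 68.00 mm); Subtracting the remaining from the first: starting from the 10×13 cube, the 10×24 cube at (15.5, -1.5) misses the remaining region (no effect) — boundary = 46.00 mm. So its perimeter = 46.00 mm. Layer 43 (z = 6.45): the 10×13 cube contributes its full rectangle (perimeter 46.00 mm); the r=11 cylinder at (-3, 8.5) gives a regular 16-gon of circumradius 11 (constant along its height) (perimeter = 2·16·11.000·sin(180°/16) = 68.67 mm); the cube at (15.5, -1.5) (footprint 10×24) is included at this height (perimeter 68.00 mm); Subtracting the remaining from the first: starting from the 10×13 cube, the r=11 cylinder at (-3, 8.5) partially overlaps it — only the 90.25 mm² overlap (of its 370.44 mm²) is removed, clipping the outline; the 10×24 cube at (15.5, -1.5) misses the remaining region (no effect) — boundary = 36.86 mm. So its perimeter = 36.86 mm. Layer 24 is larger (46.00 vs 36.86 mm).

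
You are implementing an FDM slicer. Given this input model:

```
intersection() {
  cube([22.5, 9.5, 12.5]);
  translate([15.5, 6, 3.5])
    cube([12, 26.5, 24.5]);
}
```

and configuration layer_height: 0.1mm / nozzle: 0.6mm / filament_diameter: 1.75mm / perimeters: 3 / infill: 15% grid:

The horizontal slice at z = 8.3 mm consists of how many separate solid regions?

1

At z = 8.3 mm: the cube is present — its section is the full 22.5×9.5 rectangle; the cube at (15.5, 6) is present — its section is the full 12×26.5 rectangle; Taking the intersection: the 12×26.5 cube at (15.5, 6) partially overlaps the 22.5×9.5 cube; clipping to the common part keeps 24.50 mm² — 1 connected region. The result has 1 disconnected region.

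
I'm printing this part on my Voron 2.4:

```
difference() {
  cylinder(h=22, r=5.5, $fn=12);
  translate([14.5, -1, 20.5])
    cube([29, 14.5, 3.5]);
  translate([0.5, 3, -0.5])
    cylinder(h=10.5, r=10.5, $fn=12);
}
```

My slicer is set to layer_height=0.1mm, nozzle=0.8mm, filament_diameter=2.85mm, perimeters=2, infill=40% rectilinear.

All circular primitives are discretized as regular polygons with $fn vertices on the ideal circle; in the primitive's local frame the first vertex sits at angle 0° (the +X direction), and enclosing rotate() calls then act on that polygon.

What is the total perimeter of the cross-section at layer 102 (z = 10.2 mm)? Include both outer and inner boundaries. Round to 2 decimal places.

At z = 10.2 mm: the r=5.5 cylinder gives a regular 12-gon of circumradius 5.5 (constant along its height) (perimeter = 2·12·5.500·sin(180°/12) = 34.16 mm); the cube at (14.5, -1) is absent (z outside [20.5, 24]); the cylinder at (0.5, 3) is not intersected at this z (z outside [-0.5, 10]); Taking the first minus the rest: none of the subtracted shapes is present at this height, so the r=5.5 cylinder is unchanged — boundary = 34.16 mm. Overall, the cross-section is a single solid region. Total boundary length (outer) = 34.16 mm.

34.16 mm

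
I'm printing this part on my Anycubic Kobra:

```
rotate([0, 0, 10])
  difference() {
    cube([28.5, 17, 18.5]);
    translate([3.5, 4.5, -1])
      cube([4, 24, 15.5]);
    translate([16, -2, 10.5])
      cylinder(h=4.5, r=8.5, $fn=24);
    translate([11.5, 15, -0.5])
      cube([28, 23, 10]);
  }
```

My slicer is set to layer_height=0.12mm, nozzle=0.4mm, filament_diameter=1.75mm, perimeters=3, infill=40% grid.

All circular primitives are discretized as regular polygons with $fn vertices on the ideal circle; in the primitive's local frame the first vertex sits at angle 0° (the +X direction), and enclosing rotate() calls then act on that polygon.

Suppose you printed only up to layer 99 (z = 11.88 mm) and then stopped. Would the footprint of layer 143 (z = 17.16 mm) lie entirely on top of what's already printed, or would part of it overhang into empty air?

Compare the two slices. At z = 11.88: the cube is present — its section is the full 28.5×17 rectangle (area 484.50 mm²); the cube at (3.5, 4.5) is present — its section is the full 4×24 rectangle (area 96.00 mm²); the cylinder at (16, -2): section is a regular 24-gon, circumradius r=8.5 (area = (24/2)·8.500²·sin(360°/24) = 224.40 mm²); the cube at (11.5, 15) is not intersected at this z (z outside [-0.5, 9.5]); After the difference (first − rest): starting from the 28.5×17 cube (484.50 mm²), the 4×24 cube at (3.5, 4.5) partially overlaps it — only the 50.00 mm² overlap (of its 96.00 mm²) is removed, clipping the outline; the r=8.5 cylinder at (16, -2) partially overlaps it — only the 78.72 mm² overlap (of its 224.40 mm²) is removed, clipping the outline — area = 355.78 mm²; (whole slice rotated 10° about Z — lengths, areas and connectivity unchanged). At z = 17.16: the cube (footprint 28.5×17) is included at this height (area 484.50 mm²); the cube at (3.5, 4.5) does not reach this height (z outside [-1, 14.5]); the cylinder at (16, -2) does not reach this height (z outside [10.5, 15]); the cube at (11.5, 15) is not intersected at this z (z outside [-0.5, 9.5]); After the difference (first − rest): none of the subtracted shapes is present at this height, so the 28.5×17 cube is unchanged — area = 484.50 mm²; (rotated 10° about Z; rotation is an isometry so areas/perimeters/island counts are preserved). Checking containment: at z = 17.16 the cross-section extends beyond the z = 11.88 cross-section by about 128.72 mm².

part overhangs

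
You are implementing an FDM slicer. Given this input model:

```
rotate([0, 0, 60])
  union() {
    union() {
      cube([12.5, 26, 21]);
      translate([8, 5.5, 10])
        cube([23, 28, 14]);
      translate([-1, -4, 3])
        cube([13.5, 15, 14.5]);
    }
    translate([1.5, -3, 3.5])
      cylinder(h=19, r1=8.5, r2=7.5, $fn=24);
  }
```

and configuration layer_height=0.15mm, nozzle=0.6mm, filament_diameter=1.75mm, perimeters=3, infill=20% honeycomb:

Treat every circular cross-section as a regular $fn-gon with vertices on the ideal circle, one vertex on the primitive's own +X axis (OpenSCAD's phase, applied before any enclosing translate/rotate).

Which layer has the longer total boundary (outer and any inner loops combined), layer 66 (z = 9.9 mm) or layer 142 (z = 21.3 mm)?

Layer 66 (z = 9.9): the cube (footprint 12.5×26) is included at this height (perimeter 77.00 mm); the cube at (8, 5.5) does not reach this height (z outside [10, 24]); the 13.5×15 cube at (-1, -4) contributes its full rectangle (perimeter 57.00 mm); Merging all regions: the regions partially overlap (shared area 137.50 mm²), so the edge portions inside another operand are dropped and the merged outline is re-measured after clipping — boundary = 87.00 mm; the cone at (1.5, -3) contributes a regular 24-gon of circumradius 8.163 (interpolated between r1=8.5 and r2=7.5 at t=0.337) (perimeter = 2·24·8.163·sin(180°/24) = 51.14 mm); Combining (union): the regions partially overlap (shared area 82.31 mm²), so the edge portions inside another operand are dropped and the merged outline is re-measured after clipping — boundary = 102.54 mm; (rotated 60° about Z; rotation is an isometry so areas/perimeters/island counts are preserved). So its perimeter = 102.54 mm. Layer 142 (z = 21.3): the cube does not reach this height (z outside [0, 21]); the cube at (8, 5.5) (footprint 23×28) is included at this height (perimeter 102.00 mm); the cube at (-1, -4) does not reach this height (z outside [3, 17.5]); Taking the union: only the 23×28 cube at (8, 5.5) is present, so the union is just that shape — boundary = 102.00 mm; the cone at (1.5, -3) (r1=8.5→r2=7.5) has section circumradius 7.563 here — a regular 24-gon (perimeter = 2·24·7.563·sin(180°/24) = 47.39 mm); Taking the union: the 2 present regions are separate (no shared area or edge), so areas and boundary lengths simply add and each stays a separate island — boundary = 149.39 mm; (whole slice rotated 60° about Z — lengths, areas and connectivity unchanged). So its perimeter = 149.39 mm. Layer 142 is larger (149.39 vs 102.54 mm).

layer 142 (z = 21.3 mm)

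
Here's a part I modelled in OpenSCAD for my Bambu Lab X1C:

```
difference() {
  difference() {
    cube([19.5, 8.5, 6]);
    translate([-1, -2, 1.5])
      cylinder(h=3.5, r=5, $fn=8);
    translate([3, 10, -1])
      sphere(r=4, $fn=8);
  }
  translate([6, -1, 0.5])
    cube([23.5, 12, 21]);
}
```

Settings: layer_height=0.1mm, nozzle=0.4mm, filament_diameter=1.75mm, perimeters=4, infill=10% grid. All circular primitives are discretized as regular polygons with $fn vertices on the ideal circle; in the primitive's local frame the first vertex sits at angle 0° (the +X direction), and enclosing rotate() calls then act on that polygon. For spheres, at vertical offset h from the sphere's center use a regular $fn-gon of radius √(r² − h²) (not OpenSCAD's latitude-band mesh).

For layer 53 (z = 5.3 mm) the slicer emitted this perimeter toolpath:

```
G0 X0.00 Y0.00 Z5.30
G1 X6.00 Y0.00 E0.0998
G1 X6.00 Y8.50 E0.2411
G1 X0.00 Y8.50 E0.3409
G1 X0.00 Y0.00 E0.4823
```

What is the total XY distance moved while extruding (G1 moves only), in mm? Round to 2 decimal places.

29.00 mm

Sum the Euclidean lengths of each G1 segment: total = 29.00 mm.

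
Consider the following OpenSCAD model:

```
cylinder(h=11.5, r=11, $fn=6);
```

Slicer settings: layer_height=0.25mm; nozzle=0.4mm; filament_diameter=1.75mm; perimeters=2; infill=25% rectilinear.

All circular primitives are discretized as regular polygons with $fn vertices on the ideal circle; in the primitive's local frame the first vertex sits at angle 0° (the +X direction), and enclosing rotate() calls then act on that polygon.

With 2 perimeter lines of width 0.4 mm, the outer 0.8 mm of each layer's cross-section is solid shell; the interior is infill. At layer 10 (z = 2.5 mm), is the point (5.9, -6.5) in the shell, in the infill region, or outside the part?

infill

At z = 2.5 mm: the r=11 cylinder contributes a regular 6-gon of circumradius 11. Overall, the cross-section is a single solid region. The nearest boundary edge runs (5.50, -9.53)→(11.00, 0.00); distance from the point to it = 1.17 mm. The point is inside the cross-section and 1.17 mm from the nearest boundary — more than the 0.8 mm shell width (2 × 0.4), so it's in the infill interior.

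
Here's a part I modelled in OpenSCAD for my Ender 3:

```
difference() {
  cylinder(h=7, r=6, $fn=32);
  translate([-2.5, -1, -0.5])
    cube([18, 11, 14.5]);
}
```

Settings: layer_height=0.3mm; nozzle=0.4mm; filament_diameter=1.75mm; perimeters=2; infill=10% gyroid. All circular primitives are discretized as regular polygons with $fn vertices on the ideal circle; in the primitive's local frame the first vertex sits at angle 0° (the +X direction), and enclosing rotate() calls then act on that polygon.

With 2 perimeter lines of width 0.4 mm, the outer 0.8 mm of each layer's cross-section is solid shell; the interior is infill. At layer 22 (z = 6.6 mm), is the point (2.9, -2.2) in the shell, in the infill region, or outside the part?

infill

At z = 6.6 mm: the r=6 cylinder gives a regular 32-gon of circumradius 6 (constant along its height); the 18×11 cube at (-2.5, -1) contributes its full rectangle; Taking the first minus the rest: starting from the r=6 cylinder, the 18×11 cube at (-2.5, -1) partially overlaps it — only the 51.05 mm² overlap (of its 198.00 mm²) is removed, clipping the outline — 1 connected region. Overall, the cross-section is a single solid region. The nearest boundary edge runs (-2.50, -1.00)→(5.90, -1.00); distance from the point to it = 1.20 mm. The point is inside the cross-section and 1.20 mm from the nearest boundary — more than the 0.8 mm shell width (2 × 0.4), so it's in the infill interior.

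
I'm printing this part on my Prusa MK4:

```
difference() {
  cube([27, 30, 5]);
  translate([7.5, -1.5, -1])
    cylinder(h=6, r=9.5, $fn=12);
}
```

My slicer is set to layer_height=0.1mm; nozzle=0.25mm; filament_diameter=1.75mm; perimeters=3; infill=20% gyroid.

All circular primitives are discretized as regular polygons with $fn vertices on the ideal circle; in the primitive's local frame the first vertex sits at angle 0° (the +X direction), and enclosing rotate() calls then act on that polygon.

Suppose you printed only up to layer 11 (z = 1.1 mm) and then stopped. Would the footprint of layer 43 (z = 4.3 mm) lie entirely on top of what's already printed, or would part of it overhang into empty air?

entirely on top

Compare the two slices. At z = 1.1: the cube is present — its section is the full 27×30 rectangle (area 810.00 mm²); the r=9.5 cylinder at (7.5, -1.5) gives a regular 12-gon of circumradius 9.5 (constant along its height) (area = (12/2)·9.500²·sin(360°/12) = 270.75 mm²); Subtracting the remaining from the first: starting from the 27×30 cube (810.00 mm²), the r=9.5 cylinder at (7.5, -1.5) partially overlaps it — only the 103.43 mm² overlap (of its 270.75 mm²) is removed, clipping the outline — area = 706.57 mm². At z = 4.3: the 27×30 cube contributes its full rectangle (area 810.00 mm²); the r=9.5 cylinder at (7.5, -1.5) contributes a regular 12-gon of circumradius 9.5 (area = (12/2)·9.500²·sin(360°/12) = 270.75 mm²); After the difference (first − rest): starting from the 27×30 cube (810.00 mm²), the r=9.5 cylinder at (7.5, -1.5) partially overlaps it — only the 103.43 mm² overlap (of its 270.75 mm²) is removed, clipping the outline — area = 706.57 mm². Checking containment: the cross-section at z = 4.3 is a subset of the cross-section at z = 1.1.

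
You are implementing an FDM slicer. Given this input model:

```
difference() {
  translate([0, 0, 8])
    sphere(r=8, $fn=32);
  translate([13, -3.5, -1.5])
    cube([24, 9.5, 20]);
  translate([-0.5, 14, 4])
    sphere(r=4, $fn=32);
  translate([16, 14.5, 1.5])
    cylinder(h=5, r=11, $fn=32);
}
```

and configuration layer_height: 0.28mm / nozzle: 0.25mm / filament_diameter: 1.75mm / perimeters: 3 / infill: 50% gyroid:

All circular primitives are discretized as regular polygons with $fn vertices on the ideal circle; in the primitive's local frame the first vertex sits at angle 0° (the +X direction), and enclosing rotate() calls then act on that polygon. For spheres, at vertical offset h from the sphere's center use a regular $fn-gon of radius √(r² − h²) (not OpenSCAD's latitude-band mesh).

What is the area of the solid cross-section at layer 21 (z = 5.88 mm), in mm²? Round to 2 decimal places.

At z = 5.88 mm: the r=8 sphere slices to a regular 32-gon of circumradius 7.714 (√(r²−h²) with h=2.12 from center) (area = (32/2)·7.714²·sin(360°/32) = 185.74 mm²); the 24×9.5 cube at (13, -3.5) contributes its full rectangle (area 228.00 mm²); the sphere at (-0.5, 14): section is a regular 32-gon, circumradius = √(r²−h²) = √(4²−1.88²) = 3.531 (area = (32/2)·3.531²·sin(360°/32) = 38.91 mm²); the r=11 cylinder at (16, 14.5) gives a regular 32-gon of circumradius 11 (constant along its height) (area = (32/2)·11.000²·sin(360°/32) = 377.69 mm²); After the difference (first − rest): starting from the r=8 sphere (185.74 mm²), the 24×9.5 cube at (13, -3.5) misses the remaining region (no effect); the r=4 sphere at (-0.5, 14) misses the remaining region (no effect); the r=11 cylinder at (16, 14.5) misses the remaining region (no effect) — area = 185.74 mm². Overall, the cross-section is a single solid region. Net area = 185.74 mm².

185.74 mm²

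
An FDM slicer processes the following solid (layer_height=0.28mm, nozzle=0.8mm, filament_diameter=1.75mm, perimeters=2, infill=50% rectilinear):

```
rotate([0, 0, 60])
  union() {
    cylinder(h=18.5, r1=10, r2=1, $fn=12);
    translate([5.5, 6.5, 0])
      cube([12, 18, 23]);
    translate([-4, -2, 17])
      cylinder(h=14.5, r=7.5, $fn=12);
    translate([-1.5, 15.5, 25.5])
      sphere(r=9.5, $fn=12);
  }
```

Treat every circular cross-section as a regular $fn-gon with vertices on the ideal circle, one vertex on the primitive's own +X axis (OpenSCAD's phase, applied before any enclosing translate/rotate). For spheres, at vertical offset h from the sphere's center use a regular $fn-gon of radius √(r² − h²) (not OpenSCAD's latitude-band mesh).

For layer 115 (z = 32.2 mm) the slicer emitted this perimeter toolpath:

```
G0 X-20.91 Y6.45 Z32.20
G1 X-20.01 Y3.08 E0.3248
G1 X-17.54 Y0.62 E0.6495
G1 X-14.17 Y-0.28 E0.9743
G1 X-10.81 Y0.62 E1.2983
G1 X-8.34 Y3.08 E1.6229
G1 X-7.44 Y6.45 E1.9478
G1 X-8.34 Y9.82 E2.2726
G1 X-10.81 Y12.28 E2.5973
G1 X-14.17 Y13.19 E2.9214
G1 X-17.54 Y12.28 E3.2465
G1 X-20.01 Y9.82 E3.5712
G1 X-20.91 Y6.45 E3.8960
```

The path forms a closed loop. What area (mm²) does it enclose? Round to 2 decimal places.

136.08 mm²

Apply the shoelace formula to the sequence of (X, Y) vertices; enclosed area = 136.08 mm².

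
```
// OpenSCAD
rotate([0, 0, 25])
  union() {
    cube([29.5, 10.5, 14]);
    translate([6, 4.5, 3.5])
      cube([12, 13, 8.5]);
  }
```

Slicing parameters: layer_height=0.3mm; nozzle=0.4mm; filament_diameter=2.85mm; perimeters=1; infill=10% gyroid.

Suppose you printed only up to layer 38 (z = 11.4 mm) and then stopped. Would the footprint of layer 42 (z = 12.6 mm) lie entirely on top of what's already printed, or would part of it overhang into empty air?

Compare the two slices. At z = 11.4: the 29.5×10.5 cube contributes its full rectangle (area 309.75 mm²); the cube at (6, 4.5) (footprint 12×13) is included at this height (area 156.00 mm²); Taking the union: the regions partially overlap — summed areas 465.75 mm² minus the doubly-counted overlap 72.00 mm² gives 393.75 mm² — area = 393.75 mm²; (whole slice rotated 25° about Z — lengths, areas and connectivity unchanged). At z = 12.6: the 29.5×10.5 cube contributes its full rectangle (area 309.75 mm²); the cube at (6, 4.5) is absent (z outside [3.5, 12]); Merging all regions: only the 29.5×10.5 cube is present, so the union is just that shape — area = 309.75 mm²; (rotated 25° about Z; rotation is an isometry so areas/perimeters/island counts are preserved). Checking containment: the cross-section at z = 12.6 is a subset of the cross-section at z = 11.4.

entirely on top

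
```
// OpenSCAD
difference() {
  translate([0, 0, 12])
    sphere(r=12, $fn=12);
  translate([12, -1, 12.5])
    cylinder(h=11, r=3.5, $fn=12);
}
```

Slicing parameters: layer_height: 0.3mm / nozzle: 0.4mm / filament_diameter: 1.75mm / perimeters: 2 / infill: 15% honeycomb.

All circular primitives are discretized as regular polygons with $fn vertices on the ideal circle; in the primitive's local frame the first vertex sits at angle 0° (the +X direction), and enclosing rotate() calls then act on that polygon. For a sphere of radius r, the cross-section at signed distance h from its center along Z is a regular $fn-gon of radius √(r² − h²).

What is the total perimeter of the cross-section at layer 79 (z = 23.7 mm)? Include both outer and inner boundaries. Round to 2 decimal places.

16.56 mm

At z = 23.7 mm: the r=12 sphere contributes a regular 12-gon of circumradius √(12²−11.7²) = 2.666 (perimeter = 2·12·2.666·sin(180°/12) = 16.56 mm); the cylinder at (12, -1) is not intersected at this z (z outside [12.5, 23.5]); Taking the first minus the rest: none of the subtracted shapes is present at this height, so the r=12 sphere is unchanged — boundary = 16.56 mm. Overall, the cross-section is a single solid region. Total boundary length (outer) = 16.56 mm.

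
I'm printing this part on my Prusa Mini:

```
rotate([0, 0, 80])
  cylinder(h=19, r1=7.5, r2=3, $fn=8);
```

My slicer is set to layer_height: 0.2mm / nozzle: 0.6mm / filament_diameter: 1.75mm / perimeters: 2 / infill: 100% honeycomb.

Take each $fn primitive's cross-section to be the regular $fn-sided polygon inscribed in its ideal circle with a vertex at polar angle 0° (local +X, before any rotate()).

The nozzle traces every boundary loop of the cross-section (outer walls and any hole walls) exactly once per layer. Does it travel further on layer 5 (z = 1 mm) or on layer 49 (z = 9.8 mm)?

Layer 5 (z = 1): the cone contributes a regular 8-gon of circumradius 7.263 (interpolated between r1=7.5 and r2=3 at t=0.053) (perimeter = 2·8·7.263·sin(180°/8) = 44.47 mm); (rotated 80° about Z; rotation is an isometry so areas/perimeters/island counts are preserved). So its perimeter = 44.47 mm. Layer 49 (z = 9.8): the cone: at t=0.516 of its height the radius interpolates to r₁+(r₂−r₁)t = 5.179, giving a regular 8-gon of that circumradius (perimeter = 2·8·5.179·sin(180°/8) = 31.71 mm); (rotated 80° about Z; rotation is an isometry so areas/perimeters/island counts are preserved). So its perimeter = 31.71 mm. Layer 5 is larger (44.47 vs 31.71 mm).

layer 5 (z = 1 mm)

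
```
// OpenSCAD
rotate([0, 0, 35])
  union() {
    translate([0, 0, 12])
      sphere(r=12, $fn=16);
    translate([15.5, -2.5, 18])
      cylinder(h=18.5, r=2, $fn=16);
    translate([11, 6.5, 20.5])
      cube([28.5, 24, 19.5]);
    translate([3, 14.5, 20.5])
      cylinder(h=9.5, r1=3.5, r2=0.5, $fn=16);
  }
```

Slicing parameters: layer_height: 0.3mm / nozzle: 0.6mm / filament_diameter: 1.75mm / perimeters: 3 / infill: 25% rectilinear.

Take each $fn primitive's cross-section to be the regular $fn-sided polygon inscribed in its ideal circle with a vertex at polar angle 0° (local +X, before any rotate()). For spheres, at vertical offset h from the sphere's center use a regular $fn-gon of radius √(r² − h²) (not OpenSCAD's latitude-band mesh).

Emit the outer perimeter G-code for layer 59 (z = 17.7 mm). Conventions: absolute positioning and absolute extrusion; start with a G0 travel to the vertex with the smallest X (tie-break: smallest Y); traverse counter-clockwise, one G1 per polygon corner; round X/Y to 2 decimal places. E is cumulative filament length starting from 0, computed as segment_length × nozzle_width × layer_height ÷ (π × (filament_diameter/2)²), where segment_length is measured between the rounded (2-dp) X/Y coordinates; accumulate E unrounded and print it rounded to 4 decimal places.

G0 X-10.40 Y1.83 Z17.70
G1 X-10.31 Y-2.29 E0.3084
G1 X-8.65 Y-6.06 E0.6167
G1 X-5.67 Y-8.91 E0.9252
G1 X-1.83 Y-10.40 E1.2335
G1 X2.29 Y-10.31 E1.5419
G1 X6.06 Y-8.65 E1.8501
G1 X8.91 Y-5.67 E2.1587
G1 X10.40 Y-1.83 E2.4670
G1 X10.31 Y2.29 E2.7754
G1 X8.65 Y6.06 E3.0836
G1 X5.67 Y8.91 E3.3922
G1 X1.83 Y10.40 E3.7005
G1 X-2.29 Y10.31 E4.0089
G1 X-6.06 Y8.65 E4.3171
G1 X-8.91 Y5.67 E4.6257
G1 X-10.40 Y1.83 E4.9339

At z = 17.7 mm: the r=12 sphere contributes a regular 16-gon of circumradius √(12²−5.7²) = 10.560; the cylinder at (15.5, -2.5) is not intersected at this z (z outside [18, 36.5]); the cube at (11, 6.5) does not reach this height (z outside [20.5, 40]); the cone at (3, 14.5) does not reach this height (z outside [20.5, 30]); Merging all regions: only the r=12 sphere is present, so the union is just that shape — 1 connected region; (whole slice rotated 35° about Z — lengths, areas and connectivity unchanged). The outline is a single polygon with 16 vertices. Extrusion per mm of travel: 0.6 × 0.3 / (π × 0.875²) = 0.074835. Accumulating E over each segment gives final E = 4.9339.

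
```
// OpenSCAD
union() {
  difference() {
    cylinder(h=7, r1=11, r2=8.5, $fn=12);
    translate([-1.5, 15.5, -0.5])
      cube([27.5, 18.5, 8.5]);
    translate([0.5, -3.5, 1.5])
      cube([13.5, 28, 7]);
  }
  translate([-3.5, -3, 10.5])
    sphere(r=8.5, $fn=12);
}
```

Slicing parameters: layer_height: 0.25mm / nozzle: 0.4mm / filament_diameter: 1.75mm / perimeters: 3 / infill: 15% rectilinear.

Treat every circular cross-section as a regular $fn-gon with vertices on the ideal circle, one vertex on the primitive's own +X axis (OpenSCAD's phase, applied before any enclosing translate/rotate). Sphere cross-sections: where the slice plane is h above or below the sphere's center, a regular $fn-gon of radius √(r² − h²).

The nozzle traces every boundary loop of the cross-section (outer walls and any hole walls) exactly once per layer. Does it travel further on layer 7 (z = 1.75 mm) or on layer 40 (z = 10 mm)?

layer 7 (z = 1.75 mm)

Layer 7 (z = 1.75): the cone (r1=11→r2=8.5) has section circumradius 10.375 here — a regular 12-gon (perimeter = 2·12·10.375·sin(180°/12) = 64.45 mm); the cube at (-1.5, 15.5) is present — its section is the full 27.5×18.5 rectangle (perimeter 92.00 mm); the cube at (0.5, -3.5) is present — its section is the full 13.5×28 rectangle (perimeter 83.00 mm); After the difference (first − rest): starting from the cone, the 27.5×18.5 cube at (-1.5, 15.5) misses the remaining region (no effect); the 13.5×28 cube at (0.5, -3.5) partially overlaps it — only the 108.50 mm² overlap (of its 378.00 mm²) is removed, clipping the outline — boundary = 67.91 mm; the sphere at (-3.5, -3) is absent (|z−center|=8.750 > r=8.5); Taking the union: only that combined region is present, so the union is just that shape — boundary = 67.91 mm. So its perimeter = 67.91 mm. Layer 40 (z = 10): the cone is absent (z outside [0, 7]); the cube at (-1.5, 15.5) does not reach this height (z outside [-0.5, 8]); the cube at (0.5, -3.5) is not intersected at this z (z outside [1.5, 8.5]); Taking the first minus the rest: the first operand is absent here, so nothing remains; the sphere at (-3.5, -3): section is a regular 12-gon, circumradius = √(r²−h²) = √(8.5²−0.5²) = 8.485 (perimeter = 2·12·8.485·sin(180°/12) = 52.71 mm); Merging all regions: only the r=8.5 sphere at (-3.5, -3) is present, so the union is just that shape — boundary = 52.71 mm. So its perimeter = 52.71 mm. Layer 7 is larger (67.91 vs 52.71 mm).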